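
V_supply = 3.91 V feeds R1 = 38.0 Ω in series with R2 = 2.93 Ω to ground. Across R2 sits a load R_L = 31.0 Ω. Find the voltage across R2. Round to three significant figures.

R2 ‖ R_L = (2.93 × 31.0)/(2.93 + 31.0) = 2.677 Ω.
Voltage divider with the loaded lower leg: V_out = 3.91 × 2.677/(38.0 + 2.677) = 3.91 × 0.06581 = 0.2573 V.
(Unloaded it would be 0.280 V; the load pulls it down.)

V_out ≈ 0.257 V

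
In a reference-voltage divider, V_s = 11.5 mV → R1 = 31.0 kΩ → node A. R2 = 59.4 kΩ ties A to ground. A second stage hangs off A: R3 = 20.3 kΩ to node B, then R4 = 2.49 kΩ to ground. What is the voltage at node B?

Node A sees R2 in parallel with the series input of stage 2, R3 + R4 = 22.79 kΩ.
Effective lower resistance at A: R2 ‖ 22.79 = 16.47 kΩ.
So V_A = 11.5 × 0.3470 = 3.990 mV.
Stage 2 is unloaded, so V_B = V_A · R4/(R3+R4) = 3.990 × 2.49/22.79 = 0.4360 mV.

V_B ≈ 0.436 mV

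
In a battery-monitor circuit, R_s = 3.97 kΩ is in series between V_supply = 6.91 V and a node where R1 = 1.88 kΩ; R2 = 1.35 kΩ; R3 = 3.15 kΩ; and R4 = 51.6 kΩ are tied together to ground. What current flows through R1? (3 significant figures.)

Combine the parallel branches: R_p = (1/1.88 + 1/1.35 + 1/3.15 + 1/51.6)⁻¹ = 0.6213 kΩ.
V_A = 6.91 × 0.6213/4.591 = 0.9351 V.
I(R1) = V_A / R1 = 0.9351/1.88 = 0.4974 mA.
(Equivalently: I_total = 1.505 mA, then current-divider fraction G_k/ΣG = 0.3305.)

I ≈ 0.497 mA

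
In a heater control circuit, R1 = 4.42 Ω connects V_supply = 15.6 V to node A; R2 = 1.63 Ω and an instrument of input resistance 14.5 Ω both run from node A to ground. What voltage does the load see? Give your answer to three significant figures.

V_out ≈ 3.88 V

First combine the lower leg with the load: R2 ‖ R_L = 1.465 Ω.
Then V_out = V_supply · R2'/(R1 + R2') = 15.6 × 1.465/5.885 = 3.884 V.
(Unloaded it would be 4.20 V; the load pulls it down.)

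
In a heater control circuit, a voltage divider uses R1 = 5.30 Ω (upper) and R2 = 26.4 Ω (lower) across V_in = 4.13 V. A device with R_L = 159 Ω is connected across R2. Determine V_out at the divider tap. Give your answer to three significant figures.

V_out ≈ 3.35 V

The load sits in parallel with R2, giving an effective lower resistance R2' = R2·R_L/(R2+R_L) = 22.64 Ω.
Now apply the divider: V_out = 4.13 × 0.8103 = 3.347 V.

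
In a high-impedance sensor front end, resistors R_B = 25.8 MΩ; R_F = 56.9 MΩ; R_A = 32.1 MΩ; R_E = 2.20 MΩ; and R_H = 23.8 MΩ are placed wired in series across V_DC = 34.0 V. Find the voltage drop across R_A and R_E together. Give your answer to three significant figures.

V ≈ 8.28 V

Total series resistance ΣR = 25.8 + 56.9 + 32.1 + 2.20 + 23.8 = 140.8 MΩ.
R_{R_A..R_E} = 32.1 + 2.20 = 34.30 MΩ.
V = V_DC · R/ΣR = 34.0 × 0.2436 = 8.283 V.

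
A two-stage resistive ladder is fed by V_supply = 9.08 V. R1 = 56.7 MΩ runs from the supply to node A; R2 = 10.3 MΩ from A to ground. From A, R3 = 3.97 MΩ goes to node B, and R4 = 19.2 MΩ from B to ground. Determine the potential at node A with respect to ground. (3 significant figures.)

Looking into the second stage from A: R3 + R4 = 23.17 MΩ appears in parallel with R2.
R2 ‖ (R3+R4) = 7.130 MΩ.
V_A = 9.08 × 7.130/(56.7 + 7.130) = 1.014 V.

V_A ≈ 1.01 V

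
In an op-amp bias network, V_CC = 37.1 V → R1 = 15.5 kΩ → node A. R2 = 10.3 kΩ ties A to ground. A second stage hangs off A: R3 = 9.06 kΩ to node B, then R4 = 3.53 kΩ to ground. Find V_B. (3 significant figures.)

V_B ≈ 2.78 V

Looking into the second stage from A: R3 + R4 = 12.59 kΩ appears in parallel with R2.
Effective lower resistance at A: R2 ‖ 12.59 = 5.665 kΩ.
V_A = 37.1 × 5.665/(15.5 + 5.665) = 9.930 V.
V_B = V_A × 0.2804 = 2.784 V.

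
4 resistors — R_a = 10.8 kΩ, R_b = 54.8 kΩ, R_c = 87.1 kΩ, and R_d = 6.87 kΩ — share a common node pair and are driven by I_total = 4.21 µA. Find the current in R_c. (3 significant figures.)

Total conductance ΣG = 1/10.8 + 1/54.8 + 1/87.1 + 1/6.87 = 0.2679 (units of 1/kΩ).
R_c takes the fraction G_k/ΣG = 0.01148/0.2679 = 0.04286, so I = 4.21 × 0.04286 = 0.1804 µA.

I ≈ 0.180 µA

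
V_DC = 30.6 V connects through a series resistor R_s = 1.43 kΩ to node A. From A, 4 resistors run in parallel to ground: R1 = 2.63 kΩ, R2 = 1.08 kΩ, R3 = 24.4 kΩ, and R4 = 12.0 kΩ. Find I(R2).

Equivalent of the parallel group: R_p = 0.6991 kΩ.
V_A by voltage divider: V_A = 30.6 × 0.6991/(1.43 + 0.6991) = 10.05 V.
I(R2) = V_A / R2 = 10.05/1.08 = 9.303 mA.

I ≈ 9.30 mA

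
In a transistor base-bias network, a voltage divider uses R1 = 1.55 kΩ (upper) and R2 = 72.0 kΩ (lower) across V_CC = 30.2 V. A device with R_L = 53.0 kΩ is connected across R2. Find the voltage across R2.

V_out ≈ 28.7 V

The load sits in parallel with R2, giving an effective lower resistance R2' = R2·R_L/(R2+R_L) = 30.53 kΩ.
Then V_out = V_CC · R2'/(R1 + R2') = 30.2 × 30.53/32.08 = 28.74 V.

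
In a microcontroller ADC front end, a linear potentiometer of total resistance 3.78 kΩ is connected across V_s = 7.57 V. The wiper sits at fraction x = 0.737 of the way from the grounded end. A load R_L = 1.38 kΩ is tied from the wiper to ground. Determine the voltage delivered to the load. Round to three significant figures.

V_out ≈ 3.64 V

The pot divides into 0.9941 kΩ above the wiper and 2.786 kΩ below.
R_L loads the lower segment: effective lower R = 0.9229 kΩ.
Loaded-divider output: V_out = 7.57 × 0.4814 = 3.644 V.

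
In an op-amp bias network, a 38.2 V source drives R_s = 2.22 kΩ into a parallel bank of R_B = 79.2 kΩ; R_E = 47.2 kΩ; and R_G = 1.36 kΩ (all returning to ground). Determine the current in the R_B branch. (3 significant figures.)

I ≈ 0.178 mA

Combine the parallel branches: R_p = (1/79.2 + 1/47.2 + 1/1.36)⁻¹ = 1.300 kΩ.
Node voltage V_A = V_CC · R_p/(R_s + R_p) = 38.2 × 0.3694 = 14.11 V.
I(R_B) = V_A / R_B = 14.11/79.2 = 0.1781 mA.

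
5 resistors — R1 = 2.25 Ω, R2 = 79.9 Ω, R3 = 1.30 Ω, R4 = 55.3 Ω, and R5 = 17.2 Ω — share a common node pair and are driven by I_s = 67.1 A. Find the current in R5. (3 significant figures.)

Conductances: ΣG = 1/2.25 + 1/79.9 + 1/1.30 + 1/55.3 + 1/17.2 = 1.302 (1/Ω).
Current divider: I(R5) = I_s · G_k/ΣG = 67.1 × (0.05814/1.302) = 67.1 × 0.04464 = 2.995 A.

I ≈ 3.00 A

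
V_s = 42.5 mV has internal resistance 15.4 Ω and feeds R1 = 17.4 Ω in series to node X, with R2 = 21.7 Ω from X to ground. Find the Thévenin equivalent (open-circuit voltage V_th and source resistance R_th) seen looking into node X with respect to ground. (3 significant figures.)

V_th ≈ 16.9 mV, R_th ≈ 13.1 Ω

R1' = 15.4 + 17.4 = 32.80 Ω (source resistance + R1).
Open-circuit (no load on X): V_th = V_s · R2/(R1' + R2) = 42.5 × 21.7/(32.80 + 21.7) = 16.92 mV.
Looking into X with the source shorted: R_th = R1'·R2/(R1'+R2) = 32.80 × 21.7/54.50 = 13.06 Ω.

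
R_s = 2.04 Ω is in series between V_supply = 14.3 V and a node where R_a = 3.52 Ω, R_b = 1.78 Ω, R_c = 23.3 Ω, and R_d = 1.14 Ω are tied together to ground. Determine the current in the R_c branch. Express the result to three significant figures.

Combine the parallel branches: R_p = (1/3.52 + 1/1.78 + 1/23.3 + 1/1.14)⁻¹ = 0.5663 Ω.
Node voltage V_A = V_supply · R_p/(R_s + R_p) = 14.3 × 0.2173 = 3.107 V.
I(R_c) = V_A / R_c = 3.107/23.3 = 0.1333 A.

I ≈ 0.133 A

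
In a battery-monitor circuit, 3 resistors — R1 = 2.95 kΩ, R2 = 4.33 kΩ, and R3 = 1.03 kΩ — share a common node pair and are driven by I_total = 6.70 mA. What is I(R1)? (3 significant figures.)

I ≈ 1.47 mA

Total conductance ΣG = 1/2.95 + 1/4.33 + 1/1.03 = 1.541 (units of 1/kΩ).
Current divider: I(R1) = I_total · G_k/ΣG = 6.70 × (0.3390/1.541) = 6.70 × 0.2200 = 1.474 mA.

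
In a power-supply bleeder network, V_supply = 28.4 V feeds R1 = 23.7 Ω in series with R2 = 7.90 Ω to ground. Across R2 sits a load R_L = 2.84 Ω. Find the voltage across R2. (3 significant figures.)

The load sits in parallel with R2, giving an effective lower resistance R2' = R2·R_L/(R2+R_L) = 2.089 Ω.
Voltage divider with the loaded lower leg: V_out = 28.4 × 2.089/(23.7 + 2.089) = 28.4 × 0.08100 = 2.301 V.
(Unloaded it would be 7.10 V; the load pulls it down.)

V_out ≈ 2.30 V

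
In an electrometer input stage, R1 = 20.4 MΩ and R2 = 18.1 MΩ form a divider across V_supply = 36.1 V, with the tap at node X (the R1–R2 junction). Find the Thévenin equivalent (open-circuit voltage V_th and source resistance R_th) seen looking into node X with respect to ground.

V_th ≈ 17.0 V, R_th ≈ 9.59 MΩ

With X open, the divider is unloaded: V_th = 36.1 × 18.1/38.50 = 16.97 V.
Zeroing V_supply shorts the top of R1 to ground, so R_th = R1 ‖ R2 = 9.591 MΩ.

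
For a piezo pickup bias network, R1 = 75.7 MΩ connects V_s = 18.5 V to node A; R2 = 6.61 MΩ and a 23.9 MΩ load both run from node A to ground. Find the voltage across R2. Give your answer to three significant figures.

V_out ≈ 1.18 V

First combine the lower leg with the load: R2 ‖ R_L = 5.178 MΩ.
Then V_out = V_s · R2'/(R1 + R2') = 18.5 × 5.178/80.88 = 1.184 V.
(Unloaded it would be 1.49 V; the load pulls it down.)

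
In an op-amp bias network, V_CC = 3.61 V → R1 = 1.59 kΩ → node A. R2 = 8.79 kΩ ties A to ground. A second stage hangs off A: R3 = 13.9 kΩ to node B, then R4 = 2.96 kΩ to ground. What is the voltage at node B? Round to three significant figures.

Node A sees R2 in parallel with the series input of stage 2, R3 + R4 = 16.86 kΩ.
Effective lower resistance at A: R2 ‖ 16.86 = 5.778 kΩ.
V_A = 3.61 × 5.778/(1.59 + 5.778) = 2.831 V.
V_B = V_A × 0.1756 = 0.4970 V.

V_B ≈ 0.497 V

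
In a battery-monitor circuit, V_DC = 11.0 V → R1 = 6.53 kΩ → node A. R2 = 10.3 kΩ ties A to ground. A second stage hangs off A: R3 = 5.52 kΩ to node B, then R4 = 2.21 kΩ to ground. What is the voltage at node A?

Node A sees R2 in parallel with the series input of stage 2, R3 + R4 = 7.730 kΩ.
Effective lower resistance at A: R2 ‖ 7.730 = 4.416 kΩ.
First divider: V_A = V_DC · 4.416/(6.53 + 4.416) = 4.438 V.

V_A ≈ 4.44 V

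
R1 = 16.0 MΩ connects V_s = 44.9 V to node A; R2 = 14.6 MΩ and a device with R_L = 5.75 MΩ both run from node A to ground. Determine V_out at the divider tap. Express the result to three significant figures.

V_out ≈ 9.20 V

R2 ‖ R_L = (14.6 × 5.75)/(14.6 + 5.75) = 4.125 MΩ.
Voltage divider with the loaded lower leg: V_out = 44.9 × 4.125/(16.0 + 4.125) = 44.9 × 0.2050 = 9.204 V.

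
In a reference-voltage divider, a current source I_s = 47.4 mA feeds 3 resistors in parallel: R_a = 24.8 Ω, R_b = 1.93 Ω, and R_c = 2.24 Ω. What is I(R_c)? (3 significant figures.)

Total conductance ΣG = 1/24.8 + 1/1.93 + 1/2.24 = 1.005 (units of 1/Ω).
Current divider: I(R_c) = I_s · G_k/ΣG = 47.4 × (0.4464/1.005) = 47.4 × 0.4443 = 21.06 mA.

I ≈ 21.1 mA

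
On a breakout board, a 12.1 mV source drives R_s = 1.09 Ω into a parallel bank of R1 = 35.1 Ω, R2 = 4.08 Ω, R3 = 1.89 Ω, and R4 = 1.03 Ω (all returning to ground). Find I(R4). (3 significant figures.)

Combine the parallel branches: R_p = (1/35.1 + 1/4.08 + 1/1.89 + 1/1.03)⁻¹ = 0.5638 Ω.
V_A = 12.1 × 0.5638/1.654 = 4.125 mV.
I(R4) = V_A / R4 = 4.125/1.03 = 4.005 mA.
(Equivalently: I_total = 7.316 mA, then current-divider fraction G_k/ΣG = 0.5474.)

I ≈ 4.01 mA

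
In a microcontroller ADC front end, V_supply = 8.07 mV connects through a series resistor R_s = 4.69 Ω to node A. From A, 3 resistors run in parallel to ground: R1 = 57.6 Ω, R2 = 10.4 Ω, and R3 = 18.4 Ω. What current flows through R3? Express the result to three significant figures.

I ≈ 0.245 mA

Combine the parallel branches: R_p = (1/57.6 + 1/10.4 + 1/18.4)⁻¹ = 5.957 Ω.
V_A = 8.07 × 5.957/10.65 = 4.515 mV.
Branch current I = V_A/R3 = 4.515/18.4 = 0.2454 mA.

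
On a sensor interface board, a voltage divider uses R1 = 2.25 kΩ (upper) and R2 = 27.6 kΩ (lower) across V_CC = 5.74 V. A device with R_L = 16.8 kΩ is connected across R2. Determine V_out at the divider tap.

First combine the lower leg with the load: R2 ‖ R_L = 10.44 kΩ.
Voltage divider with the loaded lower leg: V_out = 5.74 × 10.44/(2.25 + 10.44) = 5.74 × 0.8227 = 4.723 V.

V_out ≈ 4.72 V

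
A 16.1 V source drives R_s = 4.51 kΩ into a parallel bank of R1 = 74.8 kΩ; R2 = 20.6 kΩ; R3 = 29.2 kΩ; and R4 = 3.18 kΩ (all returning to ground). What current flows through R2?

Parallel bank: R_p = 1/(1/74.8 + 1/20.6 + 1/29.2 + 1/3.18) = 2.435 kΩ.
Node voltage V_A = V_supply · R_p/(R_s + R_p) = 16.1 × 0.3506 = 5.645 V.
Branch current I = V_A/R2 = 5.645/20.6 = 0.2740 mA.

I ≈ 0.274 mA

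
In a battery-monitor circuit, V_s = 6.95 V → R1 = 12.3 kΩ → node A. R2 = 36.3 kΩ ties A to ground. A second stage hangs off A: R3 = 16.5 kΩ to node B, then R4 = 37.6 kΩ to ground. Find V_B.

Looking into the second stage from A: R3 + R4 = 54.10 kΩ appears in parallel with R2.
R2 ‖ (R3+R4) = 21.72 kΩ.
First divider: V_A = V_s · 21.72/(12.3 + 21.72) = 4.437 V.
V_B = V_A × 0.6950 = 3.084 V.

V_B ≈ 3.08 V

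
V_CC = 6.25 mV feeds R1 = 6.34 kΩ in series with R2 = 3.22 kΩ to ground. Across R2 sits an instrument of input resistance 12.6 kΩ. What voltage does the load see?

V_out ≈ 1.80 mV

R2 ‖ R_L = (3.22 × 12.6)/(3.22 + 12.6) = 2.565 kΩ.
Now apply the divider: V_out = 6.25 × 0.2880 = 1.800 mV.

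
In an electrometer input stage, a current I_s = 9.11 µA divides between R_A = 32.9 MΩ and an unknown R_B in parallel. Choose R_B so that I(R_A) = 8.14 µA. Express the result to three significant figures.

R_B ≈ 276 MΩ

The fraction through R_A equals R_B/(R_A+R_B).
8.14/9.11 = R_B/(R_A + R_B) → R_B = R_A · (0.8935)/(1 − 0.8935) = 32.9 × 8.392 = 276.1 MΩ.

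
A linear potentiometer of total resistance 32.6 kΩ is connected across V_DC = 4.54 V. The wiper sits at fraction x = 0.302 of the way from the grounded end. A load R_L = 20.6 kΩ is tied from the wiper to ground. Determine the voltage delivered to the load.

Lower segment x·R_p = 9.845 kΩ; upper segment (1−x)·R_p = 22.75 kΩ.
Lower segment in parallel with the load: 9.845 ‖ 20.6 = 6.662 kΩ.
Then V_out = V_DC · 6.662/(22.75 + 6.662) = 1.028 V.

V_out ≈ 1.03 V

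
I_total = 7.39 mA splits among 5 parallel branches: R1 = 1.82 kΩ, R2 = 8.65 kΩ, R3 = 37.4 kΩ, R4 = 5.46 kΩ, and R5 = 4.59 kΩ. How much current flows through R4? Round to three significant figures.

I ≈ 1.24 mA

ΣG = 1/1.82 + 1/8.65 + 1/37.4 + 1/5.46 + 1/4.59 = 1.093.
R4 takes the fraction G_k/ΣG = 0.1832/1.093 = 0.1676, so I = 7.39 × 0.1676 = 1.239 mA.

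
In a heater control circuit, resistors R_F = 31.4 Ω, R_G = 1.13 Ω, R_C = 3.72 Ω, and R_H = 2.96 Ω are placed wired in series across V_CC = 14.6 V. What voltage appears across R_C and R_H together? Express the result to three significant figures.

Total series resistance ΣR = 31.4 + 1.13 + 3.72 + 2.96 = 39.21 Ω.
R_{R_C..R_H} = 3.72 + 2.96 = 6.680 Ω.
By the voltage-divider rule, V = 14.6 × 6.680/39.21 = 2.487 V.

V ≈ 2.49 V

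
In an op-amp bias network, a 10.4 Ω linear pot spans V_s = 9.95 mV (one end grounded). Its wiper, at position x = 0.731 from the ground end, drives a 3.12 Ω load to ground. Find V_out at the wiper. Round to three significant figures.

Lower segment x·R_p = 7.602 Ω; upper segment (1−x)·R_p = 2.798 Ω.
(x·R_p) ‖ R_L = 2.212 Ω.
Loaded-divider output: V_out = 9.95 × 0.4416 = 4.394 mV.
(Unloaded: V_out = x·V_s = 7.27 mV.)

V_out ≈ 4.39 mV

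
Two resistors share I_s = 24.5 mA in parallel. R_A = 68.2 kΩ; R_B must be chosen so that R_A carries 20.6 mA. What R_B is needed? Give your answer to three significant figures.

Two-branch current divider: I_A = I_s · R_B/(R_A + R_B).
20.6/24.5 = R_B/(R_A + R_B) → R_B = R_A · (0.8408)/(1 − 0.8408) = 68.2 × 5.282 = 360.2 kΩ.

R_B ≈ 360 kΩ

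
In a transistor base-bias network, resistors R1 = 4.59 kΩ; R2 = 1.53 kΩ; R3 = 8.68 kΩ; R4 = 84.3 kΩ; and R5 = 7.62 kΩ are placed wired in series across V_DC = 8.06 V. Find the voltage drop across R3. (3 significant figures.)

V ≈ 0.656 V

ΣR = 4.59 + 1.53 + 8.68 + 84.3 + 7.62 = 106.7 kΩ.
Voltage divider: V = V_DC · (8.680 / 106.7) = 8.06 × 0.08133 = 0.6556 V.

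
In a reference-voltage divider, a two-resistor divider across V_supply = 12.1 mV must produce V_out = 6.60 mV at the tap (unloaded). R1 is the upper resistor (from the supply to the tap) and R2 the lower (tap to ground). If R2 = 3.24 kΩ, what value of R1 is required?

The divider ratio is R2/(R1+R2) = 6.60/12.1 = 0.5455.
So R1 = R2 · (V_supply/V_out − 1) = 3.24 × (12.1/6.60 − 1) = 3.24 × 0.8333 = 2.700 kΩ.

R1 ≈ 2.70 kΩ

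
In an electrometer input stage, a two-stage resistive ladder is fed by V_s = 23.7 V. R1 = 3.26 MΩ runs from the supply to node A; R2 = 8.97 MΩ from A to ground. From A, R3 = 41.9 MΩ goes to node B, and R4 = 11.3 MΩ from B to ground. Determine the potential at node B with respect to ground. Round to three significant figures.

V_B ≈ 3.53 V

Node A sees R2 in parallel with the series input of stage 2, R3 + R4 = 53.20 MΩ.
R2 ‖ (R3+R4) = 7.676 MΩ.
So V_A = 23.7 × 0.7019 = 16.63 V.
Then the unloaded second divider: V_B = V_A × R4/(R3+R4) = 16.63 × 0.2124 = 3.533 V.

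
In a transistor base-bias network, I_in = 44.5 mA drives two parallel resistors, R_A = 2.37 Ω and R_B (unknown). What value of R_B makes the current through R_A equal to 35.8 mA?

The fraction through R_A equals R_B/(R_A+R_B).
35.8/44.5 = R_B/(R_A + R_B) → R_B = R_A · (0.8045)/(1 − 0.8045) = 2.37 × 4.115 = 9.752 Ω.

R_B ≈ 9.75 Ω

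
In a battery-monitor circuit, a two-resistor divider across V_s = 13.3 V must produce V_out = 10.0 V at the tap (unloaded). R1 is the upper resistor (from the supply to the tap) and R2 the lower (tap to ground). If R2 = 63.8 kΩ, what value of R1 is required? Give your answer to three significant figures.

R1 ≈ 21.1 kΩ

The divider ratio is R2/(R1+R2) = 10.0/13.3 = 0.7519.
R1 = R2·(1/k − 1) = 63.8 × 0.3300 = 21.05 kΩ.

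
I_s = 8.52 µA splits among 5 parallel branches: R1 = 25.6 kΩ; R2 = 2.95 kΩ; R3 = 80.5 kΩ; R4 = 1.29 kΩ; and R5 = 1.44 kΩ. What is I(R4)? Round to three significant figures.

Conductances: ΣG = 1/25.6 + 1/2.95 + 1/80.5 + 1/1.29 + 1/1.44 = 1.860 (1/kΩ).
By the current-divider rule, I = I_s · G_k/ΣG = 8.52 × 0.4167 = 3.551 µA.

I ≈ 3.55 µA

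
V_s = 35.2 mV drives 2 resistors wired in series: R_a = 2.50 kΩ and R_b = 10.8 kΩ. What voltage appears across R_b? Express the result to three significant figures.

Total series resistance ΣR = 2.50 + 10.8 = 13.30 kΩ.
V = V_s · R/ΣR = 35.2 × 0.8120 = 28.58 mV.

V ≈ 28.6 mV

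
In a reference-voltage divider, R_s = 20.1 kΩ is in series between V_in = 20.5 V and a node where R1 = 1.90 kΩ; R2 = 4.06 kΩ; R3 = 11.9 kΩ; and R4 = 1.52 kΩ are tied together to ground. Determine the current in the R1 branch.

Combine the parallel branches: R_p = (1/1.90 + 1/4.06 + 1/11.9 + 1/1.52)⁻¹ = 0.6603 kΩ.
Node voltage V_A = V_in · R_p/(R_s + R_p) = 20.5 × 0.03180 = 0.6520 V.
Branch current I = V_A/R1 = 0.6520/1.90 = 0.3431 mA.

I ≈ 0.343 mA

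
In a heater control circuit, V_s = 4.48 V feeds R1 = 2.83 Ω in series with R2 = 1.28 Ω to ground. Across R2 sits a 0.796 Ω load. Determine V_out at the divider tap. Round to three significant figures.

V_out ≈ 0.662 V

First combine the lower leg with the load: R2 ‖ R_L = 0.4908 Ω.
Voltage divider with the loaded lower leg: V_out = 4.48 × 0.4908/(2.83 + 0.4908) = 4.48 × 0.1478 = 0.6621 V.
(Unloaded it would be 1.40 V; the load pulls it down.)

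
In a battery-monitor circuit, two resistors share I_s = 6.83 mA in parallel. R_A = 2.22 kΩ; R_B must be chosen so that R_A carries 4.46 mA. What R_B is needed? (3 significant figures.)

In a two-way split, I_A/I_s = R_B/(R_A + R_B).
With f = 0.6530, R_B = R_A · f/(1−f) = 2.22 × 1.882 = 4.178 kΩ.

R_B ≈ 4.18 kΩ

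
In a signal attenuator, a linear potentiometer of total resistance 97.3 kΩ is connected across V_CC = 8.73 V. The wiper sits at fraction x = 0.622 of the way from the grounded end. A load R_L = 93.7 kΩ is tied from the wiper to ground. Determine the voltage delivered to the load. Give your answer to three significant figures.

V_out ≈ 4.36 V

The pot divides into 36.78 kΩ above the wiper and 60.52 kΩ below.
Lower segment in parallel with the load: 60.52 ‖ 93.7 = 36.77 kΩ.
Then V_out = V_CC · 36.77/(36.78 + 36.77) = 4.364 V.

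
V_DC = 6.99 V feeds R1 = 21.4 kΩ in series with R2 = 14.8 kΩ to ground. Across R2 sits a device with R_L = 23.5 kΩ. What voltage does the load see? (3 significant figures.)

R2 ‖ R_L = (14.8 × 23.5)/(14.8 + 23.5) = 9.081 kΩ.
Then V_out = V_DC · R2'/(R1 + R2') = 6.99 × 9.081/30.48 = 2.082 V.
(Unloaded it would be 2.86 V; the load pulls it down.)

V_out ≈ 2.08 V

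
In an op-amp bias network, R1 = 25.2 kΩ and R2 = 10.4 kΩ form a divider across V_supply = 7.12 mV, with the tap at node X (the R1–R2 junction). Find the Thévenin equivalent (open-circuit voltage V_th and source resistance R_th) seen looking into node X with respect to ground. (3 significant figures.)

V_th ≈ 2.08 mV, R_th ≈ 7.36 kΩ

With X open, the divider is unloaded: V_th = 7.12 × 10.4/35.60 = 2.080 mV.
Looking into X with the source shorted: R_th = R1·R2/(R1+R2) = 25.20 × 10.4/35.60 = 7.362 kΩ.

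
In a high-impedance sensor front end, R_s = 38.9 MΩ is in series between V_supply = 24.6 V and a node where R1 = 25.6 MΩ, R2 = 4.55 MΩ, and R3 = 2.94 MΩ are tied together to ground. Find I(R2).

Combine the parallel branches: R_p = (1/25.6 + 1/4.55 + 1/2.94)⁻¹ = 1.670 MΩ.
V_A by voltage divider: V_A = 24.6 × 1.670/(38.9 + 1.670) = 1.012 V.
I(R2) = V_A / R2 = 1.012/4.55 = 0.2225 µA.
(Check via current divider: I_total = 0.6064 µA; share G_k/ΣG = 0.3669 → same result.)

I ≈ 0.222 µA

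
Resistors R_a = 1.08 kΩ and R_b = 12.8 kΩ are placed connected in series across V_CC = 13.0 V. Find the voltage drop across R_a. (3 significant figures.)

Total series resistance ΣR = 1.08 + 12.8 = 13.88 kΩ.
By the voltage-divider rule, V = 13.0 × 1.080/13.88 = 1.012 V.

V ≈ 1.01 V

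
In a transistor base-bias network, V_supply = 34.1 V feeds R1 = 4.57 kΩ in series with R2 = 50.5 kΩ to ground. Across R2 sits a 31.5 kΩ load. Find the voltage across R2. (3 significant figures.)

V_out ≈ 27.6 V

The load sits in parallel with R2, giving an effective lower resistance R2' = R2·R_L/(R2+R_L) = 19.40 kΩ.
Voltage divider with the loaded lower leg: V_out = 34.1 × 19.40/(4.57 + 19.40) = 34.1 × 0.8093 = 27.60 V.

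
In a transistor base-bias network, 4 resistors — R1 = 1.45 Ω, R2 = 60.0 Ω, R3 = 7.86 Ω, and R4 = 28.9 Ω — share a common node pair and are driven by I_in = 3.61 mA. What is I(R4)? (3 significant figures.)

ΣG = 1/1.45 + 1/60.0 + 1/7.86 + 1/28.9 = 0.8682.
Current divider: I(R4) = I_in · G_k/ΣG = 3.61 × (0.03460/0.8682) = 3.61 × 0.03986 = 0.1439 mA.

I ≈ 0.144 mA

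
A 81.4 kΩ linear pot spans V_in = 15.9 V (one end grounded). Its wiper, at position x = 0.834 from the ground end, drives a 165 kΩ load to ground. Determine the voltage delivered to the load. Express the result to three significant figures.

V_out ≈ 12.4 V

Lower segment x·R_p = 67.89 kΩ; upper segment (1−x)·R_p = 13.51 kΩ.
Lower segment in parallel with the load: 67.89 ‖ 165 = 48.10 kΩ.
Then V_out = V_in · 48.10/(13.51 + 48.10) = 12.41 V.
(Unloaded: V_out = x·V_in = 13.3 V.)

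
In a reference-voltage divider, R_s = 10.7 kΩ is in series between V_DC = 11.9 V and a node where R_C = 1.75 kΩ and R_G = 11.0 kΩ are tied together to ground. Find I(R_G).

I ≈ 0.134 mA

Equivalent of the parallel group: R_p = 1.510 kΩ.
Node voltage V_A = V_DC · R_p/(R_s + R_p) = 11.9 × 0.1237 = 1.471 V.
I(R_G) = V_A / R_G = 1.471/11.0 = 0.1338 mA.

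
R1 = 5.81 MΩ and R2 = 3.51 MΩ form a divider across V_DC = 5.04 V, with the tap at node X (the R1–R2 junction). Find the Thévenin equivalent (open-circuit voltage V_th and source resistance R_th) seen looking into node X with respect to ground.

V_th is the unloaded tap voltage: V_DC · R2/(R1+R2) = 5.04 × 0.3766 = 1.898 V.
With V_DC suppressed (replaced by a short), R_th = R1 ‖ R2 = (5.810 × 3.51)/(5.810 + 3.51) = 2.188 MΩ.

V_th ≈ 1.90 V, R_th ≈ 2.19 MΩ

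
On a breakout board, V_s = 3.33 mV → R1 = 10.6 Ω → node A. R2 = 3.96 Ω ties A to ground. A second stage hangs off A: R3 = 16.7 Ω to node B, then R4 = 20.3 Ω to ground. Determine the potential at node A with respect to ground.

Node A sees R2 in parallel with the series input of stage 2, R3 + R4 = 37.00 Ω.
Effective lower resistance at A: R2 ‖ 37.00 = 3.577 Ω.
First divider: V_A = V_s · 3.577/(10.6 + 3.577) = 0.8402 mV.

V_A ≈ 0.840 mV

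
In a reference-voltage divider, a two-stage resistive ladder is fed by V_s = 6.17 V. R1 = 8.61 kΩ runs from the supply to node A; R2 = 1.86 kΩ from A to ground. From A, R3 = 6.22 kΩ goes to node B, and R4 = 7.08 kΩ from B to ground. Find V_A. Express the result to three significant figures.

Looking into the second stage from A: R3 + R4 = 13.30 kΩ appears in parallel with R2.
Effective lower resistance at A: R2 ‖ 13.30 = 1.632 kΩ.
V_A = 6.17 × 1.632/(8.61 + 1.632) = 0.9830 V.

V_A ≈ 0.983 V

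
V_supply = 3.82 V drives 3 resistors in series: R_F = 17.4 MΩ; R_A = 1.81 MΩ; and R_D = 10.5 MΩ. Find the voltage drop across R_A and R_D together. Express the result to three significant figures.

V ≈ 1.58 V

ΣR = 17.4 + 1.81 + 10.5 = 29.71 MΩ.
R_{R_A..R_D} = 1.81 + 10.5 = 12.31 MΩ.
Voltage divider: V = V_supply · (12.31 / 29.71) = 3.82 × 0.4143 = 1.583 V.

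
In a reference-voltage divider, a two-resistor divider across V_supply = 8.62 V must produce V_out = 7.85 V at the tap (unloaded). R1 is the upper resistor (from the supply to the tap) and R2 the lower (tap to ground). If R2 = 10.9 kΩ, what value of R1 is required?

The divider ratio is R2/(R1+R2) = 7.85/8.62 = 0.9107.
Rearranging, R1 = R2·(1−k)/k = 10.9 × 0.09809 = 1.069 kΩ.

R1 ≈ 1.07 kΩ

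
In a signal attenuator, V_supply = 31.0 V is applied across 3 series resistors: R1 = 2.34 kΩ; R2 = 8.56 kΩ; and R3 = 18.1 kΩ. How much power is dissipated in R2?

Series current I = V_supply/ΣR = 31.0/29.00 = 1.069 mA.
P = I²R = 1.143 × 8.56 = 9.781 mW.

P ≈ 9.78 mW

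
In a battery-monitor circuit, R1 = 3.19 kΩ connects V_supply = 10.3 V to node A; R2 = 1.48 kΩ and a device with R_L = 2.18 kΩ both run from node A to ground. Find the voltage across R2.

First combine the lower leg with the load: R2 ‖ R_L = 0.8815 kΩ.
Then V_out = V_supply · R2'/(R1 + R2') = 10.3 × 0.8815/4.072 = 2.230 V.

V_out ≈ 2.23 V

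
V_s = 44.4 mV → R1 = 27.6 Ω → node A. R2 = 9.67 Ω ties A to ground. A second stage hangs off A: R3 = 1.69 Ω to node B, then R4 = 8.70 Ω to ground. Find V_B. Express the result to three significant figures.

Looking into the second stage from A: R3 + R4 = 10.39 Ω appears in parallel with R2.
Effective lower resistance at A: R2 ‖ 10.39 = 5.009 Ω.
So V_A = 44.4 × 0.1536 = 6.820 mV.
Then the unloaded second divider: V_B = V_A × R4/(R3+R4) = 6.820 × 0.8373 = 5.710 mV.

V_B ≈ 5.71 mV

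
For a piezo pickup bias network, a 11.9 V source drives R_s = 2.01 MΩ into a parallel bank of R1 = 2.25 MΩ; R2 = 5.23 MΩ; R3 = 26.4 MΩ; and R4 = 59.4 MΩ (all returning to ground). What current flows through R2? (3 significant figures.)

Equivalent of the parallel group: R_p = 1.449 MΩ.
V_A by voltage divider: V_A = 11.9 × 1.449/(2.01 + 1.449) = 4.984 V.
I(R2) = V_A / R2 = 4.984/5.23 = 0.9530 µA.

I ≈ 0.953 µA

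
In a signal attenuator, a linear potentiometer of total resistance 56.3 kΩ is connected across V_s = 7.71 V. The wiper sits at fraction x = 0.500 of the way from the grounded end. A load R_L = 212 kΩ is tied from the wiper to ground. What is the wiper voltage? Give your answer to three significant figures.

V_out ≈ 3.61 V

The pot divides into 28.15 kΩ above the wiper and 28.15 kΩ below.
Lower segment in parallel with the load: 28.15 ‖ 212 = 24.85 kΩ.
Loaded-divider output: V_out = 7.71 × 0.4689 = 3.615 V.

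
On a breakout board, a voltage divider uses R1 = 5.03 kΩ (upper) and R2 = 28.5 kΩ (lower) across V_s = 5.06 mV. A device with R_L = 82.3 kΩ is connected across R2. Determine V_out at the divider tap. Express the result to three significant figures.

First combine the lower leg with the load: R2 ‖ R_L = 21.17 kΩ.
Now apply the divider: V_out = 5.06 × 0.8080 = 4.089 mV.

V_out ≈ 4.09 mV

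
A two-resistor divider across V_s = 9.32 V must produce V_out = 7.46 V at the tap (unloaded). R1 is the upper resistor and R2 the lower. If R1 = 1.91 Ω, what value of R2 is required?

R2 ≈ 7.66 Ω

Required fraction k = V_out/V_s = 0.8004.
R2 = R1 · 0.8004/(1 − 0.8004) = 7.661 Ω.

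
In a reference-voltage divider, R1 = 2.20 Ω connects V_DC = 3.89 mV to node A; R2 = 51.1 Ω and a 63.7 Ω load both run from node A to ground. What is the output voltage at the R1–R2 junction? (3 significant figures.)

First combine the lower leg with the load: R2 ‖ R_L = 28.35 Ω.
Then V_out = V_DC · R2'/(R1 + R2') = 3.89 × 28.35/30.55 = 3.610 mV.
(Unloaded it would be 3.73 mV; the load pulls it down.)

V_out ≈ 3.61 mV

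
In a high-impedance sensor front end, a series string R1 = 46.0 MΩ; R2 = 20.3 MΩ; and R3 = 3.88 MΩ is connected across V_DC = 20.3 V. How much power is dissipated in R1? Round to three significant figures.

Series current I = V_DC/ΣR = 20.3/70.18 = 0.2893 µA.
P = I²R = 0.08367 × 46.0 = 3.849 µW.

P ≈ 3.85 µW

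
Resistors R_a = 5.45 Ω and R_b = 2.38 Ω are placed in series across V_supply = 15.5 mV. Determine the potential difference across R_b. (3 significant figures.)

V ≈ 4.71 mV

Total series resistance ΣR = 5.45 + 2.38 = 7.830 Ω.
Voltage divider: V = V_supply · (2.380 / 7.830) = 15.5 × 0.3040 = 4.711 mV.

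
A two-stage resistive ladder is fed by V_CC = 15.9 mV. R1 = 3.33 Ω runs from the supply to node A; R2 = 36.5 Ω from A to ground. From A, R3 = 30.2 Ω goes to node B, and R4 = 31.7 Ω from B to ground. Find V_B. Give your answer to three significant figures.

V_B ≈ 7.11 mV

Node A sees R2 in parallel with the series input of stage 2, R3 + R4 = 61.90 Ω.
R2 ‖ (R3+R4) = 22.96 Ω.
First divider: V_A = V_CC · 22.96/(3.33 + 22.96) = 13.89 mV.
Stage 2 is unloaded, so V_B = V_A · R4/(R3+R4) = 13.89 × 31.7/61.90 = 7.111 mV.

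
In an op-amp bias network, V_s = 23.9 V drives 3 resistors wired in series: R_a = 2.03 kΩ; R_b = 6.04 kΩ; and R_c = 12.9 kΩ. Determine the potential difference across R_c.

Total series resistance ΣR = 2.03 + 6.04 + 12.9 = 20.97 kΩ.
Voltage divider: V = V_s · (12.90 / 20.97) = 23.9 × 0.6152 = 14.70 V.

V ≈ 14.7 V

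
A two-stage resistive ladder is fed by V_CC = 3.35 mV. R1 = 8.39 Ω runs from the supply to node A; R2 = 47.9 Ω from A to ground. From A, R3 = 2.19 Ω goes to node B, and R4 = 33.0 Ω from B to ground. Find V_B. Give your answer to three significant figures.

Looking into the second stage from A: R3 + R4 = 35.19 Ω appears in parallel with R2.
R2 ‖ (R3+R4) = 20.29 Ω.
V_A = 3.35 × 20.29/(8.39 + 20.29) = 2.370 mV.
V_B = V_A × 0.9378 = 2.222 mV.

V_B ≈ 2.22 mV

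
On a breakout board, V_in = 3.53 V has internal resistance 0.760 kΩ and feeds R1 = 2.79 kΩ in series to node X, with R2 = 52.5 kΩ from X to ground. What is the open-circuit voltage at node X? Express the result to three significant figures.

R1' = 0.760 + 2.79 = 3.550 kΩ (source resistance + R1).
With X open, the divider is unloaded: V_th = 3.53 × 52.5/56.05 = 3.306 V.

V_th ≈ 3.31 V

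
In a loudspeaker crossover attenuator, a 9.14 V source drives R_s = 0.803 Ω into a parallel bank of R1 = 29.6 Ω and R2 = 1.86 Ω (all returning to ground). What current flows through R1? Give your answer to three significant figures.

Combine the parallel branches: R_p = (1/29.6 + 1/1.86)⁻¹ = 1.750 Ω.
V_A by voltage divider: V_A = 9.14 × 1.750/(0.803 + 1.750) = 6.265 V.
I(R1) = V_A / R1 = 6.265/29.6 = 0.2117 A.
(Equivalently: I_total = 3.580 A, then current-divider fraction G_k/ΣG = 0.05912.)

I ≈ 0.212 A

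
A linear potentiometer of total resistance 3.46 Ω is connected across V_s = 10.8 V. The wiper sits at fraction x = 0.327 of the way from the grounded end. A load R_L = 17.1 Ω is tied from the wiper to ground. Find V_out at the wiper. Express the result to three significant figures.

V_out ≈ 3.38 V

The pot divides into 2.329 Ω above the wiper and 1.131 Ω below.
Lower segment in parallel with the load: 1.131 ‖ 17.1 = 1.061 Ω.
V_out = 10.8 × 1.061/(2.329 + 1.061) = 3.381 V.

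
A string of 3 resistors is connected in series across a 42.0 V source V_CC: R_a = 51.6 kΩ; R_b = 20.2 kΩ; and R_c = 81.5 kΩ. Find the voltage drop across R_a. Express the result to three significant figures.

Series total: ΣR = 51.6 + 20.2 + 81.5 = 153.3 kΩ.
V = V_CC · R/ΣR = 42.0 × 0.3366 = 14.14 V.

V ≈ 14.1 V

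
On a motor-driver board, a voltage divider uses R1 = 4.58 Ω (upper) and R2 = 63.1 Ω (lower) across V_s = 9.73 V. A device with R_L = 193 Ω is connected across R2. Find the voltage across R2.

V_out ≈ 8.88 V

R2 ‖ R_L = (63.1 × 193)/(63.1 + 193) = 47.55 Ω.
Then V_out = V_s · R2'/(R1 + R2') = 9.73 × 47.55/52.13 = 8.875 V.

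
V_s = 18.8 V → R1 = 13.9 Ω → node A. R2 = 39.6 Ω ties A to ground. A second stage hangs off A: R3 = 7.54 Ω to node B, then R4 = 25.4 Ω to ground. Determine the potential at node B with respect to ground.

V_B ≈ 8.18 V

The second stage (R3 + R4 = 32.94 Ω) loads node A in parallel with R2.
Effective lower resistance at A: R2 ‖ 32.94 = 17.98 Ω.
V_A = 18.8 × 17.98/(13.9 + 17.98) = 10.60 V.
Then the unloaded second divider: V_B = V_A × R4/(R3+R4) = 10.60 × 0.7711 = 8.176 V.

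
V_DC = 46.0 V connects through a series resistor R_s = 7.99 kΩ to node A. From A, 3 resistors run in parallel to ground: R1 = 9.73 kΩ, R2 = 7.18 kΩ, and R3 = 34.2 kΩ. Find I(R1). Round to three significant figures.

Equivalent of the parallel group: R_p = 3.686 kΩ.
Node voltage V_A = V_DC · R_p/(R_s + R_p) = 46.0 × 0.3157 = 14.52 V.
Branch current I = V_A/R1 = 14.52/9.73 = 1.492 mA.

I ≈ 1.49 mA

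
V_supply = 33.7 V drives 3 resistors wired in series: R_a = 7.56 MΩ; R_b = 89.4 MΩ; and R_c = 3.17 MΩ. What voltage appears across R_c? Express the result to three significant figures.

Series total: ΣR = 7.56 + 89.4 + 3.17 = 100.1 MΩ.
Voltage divider: V = V_supply · (3.170 / 100.1) = 33.7 × 0.03166 = 1.067 V.

V ≈ 1.07 V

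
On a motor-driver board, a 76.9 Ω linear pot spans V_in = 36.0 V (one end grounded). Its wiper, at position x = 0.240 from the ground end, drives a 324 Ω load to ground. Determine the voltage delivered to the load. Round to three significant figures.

V_out ≈ 8.28 V

Split the track: R_lower = x·R_p = 18.46 Ω, R_upper = (1−x)·R_p = 58.44 Ω.
(x·R_p) ‖ R_L = 17.46 Ω.
Loaded-divider output: V_out = 36.0 × 0.2300 = 8.281 V.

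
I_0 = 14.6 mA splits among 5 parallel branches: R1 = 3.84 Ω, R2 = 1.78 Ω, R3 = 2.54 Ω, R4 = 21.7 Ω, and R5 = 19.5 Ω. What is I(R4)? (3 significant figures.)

I ≈ 0.512 mA

Total conductance ΣG = 1/3.84 + 1/1.78 + 1/2.54 + 1/21.7 + 1/19.5 = 1.313 (units of 1/Ω).
Current divider: I(R4) = I_0 · G_k/ΣG = 14.6 × (0.04608/1.313) = 14.6 × 0.03509 = 0.5123 mA.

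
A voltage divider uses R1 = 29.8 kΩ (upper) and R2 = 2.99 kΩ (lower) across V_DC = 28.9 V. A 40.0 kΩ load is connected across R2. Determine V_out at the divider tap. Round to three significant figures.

V_out ≈ 2.47 V

The load sits in parallel with R2, giving an effective lower resistance R2' = R2·R_L/(R2+R_L) = 2.782 kΩ.
Then V_out = V_DC · R2'/(R1 + R2') = 28.9 × 2.782/32.58 = 2.468 V.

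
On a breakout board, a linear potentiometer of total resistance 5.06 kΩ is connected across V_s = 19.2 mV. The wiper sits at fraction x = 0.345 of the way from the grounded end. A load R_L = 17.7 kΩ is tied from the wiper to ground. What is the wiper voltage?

V_out ≈ 6.22 mV

Split the track: R_lower = x·R_p = 1.746 kΩ, R_upper = (1−x)·R_p = 3.314 kΩ.
(x·R_p) ‖ R_L = 1.589 kΩ.
V_out = 19.2 × 1.589/(3.314 + 1.589) = 6.222 mV.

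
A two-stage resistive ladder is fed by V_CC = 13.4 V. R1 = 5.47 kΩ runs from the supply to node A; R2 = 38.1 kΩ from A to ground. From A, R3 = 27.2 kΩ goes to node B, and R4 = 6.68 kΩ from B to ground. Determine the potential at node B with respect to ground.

V_B ≈ 2.02 V

Node A sees R2 in parallel with the series input of stage 2, R3 + R4 = 33.88 kΩ.
Effective lower resistance at A: R2 ‖ 33.88 = 17.93 kΩ.
V_A = 13.4 × 17.93/(5.47 + 17.93) = 10.27 V.
Stage 2 is unloaded, so V_B = V_A · R4/(R3+R4) = 10.27 × 6.68/33.88 = 2.025 V.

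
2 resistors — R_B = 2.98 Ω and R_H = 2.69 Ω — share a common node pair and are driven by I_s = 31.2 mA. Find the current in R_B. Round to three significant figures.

With just two branches, the current splits inversely with resistance.
So I = 31.2 × 2.69/5.670 = 14.80 mA.

I ≈ 14.8 mA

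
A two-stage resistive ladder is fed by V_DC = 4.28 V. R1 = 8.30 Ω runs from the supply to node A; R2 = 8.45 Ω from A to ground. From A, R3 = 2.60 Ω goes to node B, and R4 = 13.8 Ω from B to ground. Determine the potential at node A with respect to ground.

Looking into the second stage from A: R3 + R4 = 16.40 Ω appears in parallel with R2.
Effective lower resistance at A: R2 ‖ 16.40 = 5.577 Ω.
So V_A = 4.28 × 0.4019 = 1.720 V.

V_A ≈ 1.72 V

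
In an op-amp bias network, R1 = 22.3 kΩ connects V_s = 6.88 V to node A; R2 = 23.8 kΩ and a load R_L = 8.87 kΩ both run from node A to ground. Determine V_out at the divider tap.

V_out ≈ 1.55 V

First combine the lower leg with the load: R2 ‖ R_L = 6.462 kΩ.
Voltage divider with the loaded lower leg: V_out = 6.88 × 6.462/(22.3 + 6.462) = 6.88 × 0.2247 = 1.546 V.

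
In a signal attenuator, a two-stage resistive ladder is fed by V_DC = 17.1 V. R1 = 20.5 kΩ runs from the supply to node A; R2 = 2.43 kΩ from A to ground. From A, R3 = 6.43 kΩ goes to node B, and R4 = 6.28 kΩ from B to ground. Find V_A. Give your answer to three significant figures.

V_A ≈ 1.55 V

The second stage (R3 + R4 = 12.71 kΩ) loads node A in parallel with R2.
R2 ‖ (R3+R4) = 2.040 kΩ.
V_A = 17.1 × 2.040/(20.5 + 2.040) = 1.548 V.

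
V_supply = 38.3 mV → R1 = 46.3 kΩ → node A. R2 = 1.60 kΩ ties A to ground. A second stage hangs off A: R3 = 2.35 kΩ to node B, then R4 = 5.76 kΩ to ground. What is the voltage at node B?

Looking into the second stage from A: R3 + R4 = 8.110 kΩ appears in parallel with R2.
R2 ‖ (R3+R4) = 1.336 kΩ.
V_A = 38.3 × 1.336/(46.3 + 1.336) = 1.074 mV.
Then the unloaded second divider: V_B = V_A × R4/(R3+R4) = 1.074 × 0.7102 = 0.7631 mV.

V_B ≈ 0.763 mV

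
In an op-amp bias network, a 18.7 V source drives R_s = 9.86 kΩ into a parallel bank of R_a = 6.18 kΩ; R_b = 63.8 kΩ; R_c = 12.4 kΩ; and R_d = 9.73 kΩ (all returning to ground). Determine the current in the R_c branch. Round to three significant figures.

I ≈ 0.331 mA

Combine the parallel branches: R_p = (1/6.18 + 1/63.8 + 1/12.4 + 1/9.73)⁻¹ = 2.771 kΩ.
V_A by voltage divider: V_A = 18.7 × 2.771/(9.86 + 2.771) = 4.102 V.
Branch current I = V_A/R_c = 4.102/12.4 = 0.3308 mA.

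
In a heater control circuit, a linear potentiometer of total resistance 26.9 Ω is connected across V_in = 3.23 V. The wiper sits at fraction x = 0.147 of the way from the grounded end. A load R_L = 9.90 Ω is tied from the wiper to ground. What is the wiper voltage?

V_out ≈ 0.354 V

Lower segment x·R_p = 3.954 Ω; upper segment (1−x)·R_p = 22.95 Ω.
Lower segment in parallel with the load: 3.954 ‖ 9.90 = 2.826 Ω.
Loaded-divider output: V_out = 3.23 × 0.1096 = 0.3541 V.
(Unloaded: V_out = x·V_in = 0.475 V.)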